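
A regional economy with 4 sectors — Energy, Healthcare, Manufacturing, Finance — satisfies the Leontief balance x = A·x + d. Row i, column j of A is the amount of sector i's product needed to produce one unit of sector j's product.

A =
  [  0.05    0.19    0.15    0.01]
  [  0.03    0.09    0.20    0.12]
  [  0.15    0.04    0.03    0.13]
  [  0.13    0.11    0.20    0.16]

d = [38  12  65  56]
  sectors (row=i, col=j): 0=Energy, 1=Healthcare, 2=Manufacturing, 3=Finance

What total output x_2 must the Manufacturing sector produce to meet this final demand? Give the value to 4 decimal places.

Form M = I − A:
  [  0.95   -0.19   -0.15   -0.01]
  [ -0.03    0.91   -0.20   -0.12]
  [ -0.15   -0.04    0.97   -0.13]
  [ -0.13   -0.11   -0.20    0.84]
Leontief inverse L = M⁻¹:
  [  1.1107    0.2530    0.2418    0.0868]
  [  0.1135    1.1617    0.3012    0.2139]
  [  0.2081    0.1164    1.1270    0.1935]
  [  0.2363    0.2190    0.3452    1.2780]
Total output x = L · d:
  x_0 = 1.1107·38 + 0.2530·12 + 0.2418·65 + 0.0868·56 = 65.8208
  x_1 = 0.1135·38 + 1.1617·12 + 0.3012·65 + 0.2139·56 = 49.8106
  x_2 = 0.2081·38 + 0.1164·12 + 1.1270·65 + 0.1935·56 = 93.3972
  x_3 = 0.2363·38 + 0.2190·12 + 0.3452·65 + 1.2780·56 = 105.6135

93.3972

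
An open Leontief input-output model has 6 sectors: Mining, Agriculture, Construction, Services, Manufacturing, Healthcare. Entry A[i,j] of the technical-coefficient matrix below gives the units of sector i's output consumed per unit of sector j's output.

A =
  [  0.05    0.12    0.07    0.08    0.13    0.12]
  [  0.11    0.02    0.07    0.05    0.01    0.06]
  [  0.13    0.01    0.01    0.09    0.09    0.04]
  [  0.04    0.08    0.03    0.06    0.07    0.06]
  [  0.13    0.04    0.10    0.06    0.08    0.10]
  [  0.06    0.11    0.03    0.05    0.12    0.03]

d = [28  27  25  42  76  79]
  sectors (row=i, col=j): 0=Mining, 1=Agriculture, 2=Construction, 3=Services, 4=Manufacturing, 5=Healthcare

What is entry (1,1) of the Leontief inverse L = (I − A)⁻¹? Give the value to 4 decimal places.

Form M = I − A:
  [  0.95   -0.12   -0.07   -0.08   -0.13   -0.12]
  [ -0.11    0.98   -0.07   -0.05   -0.01   -0.06]
  [ -0.13   -0.01    0.99   -0.09   -0.09   -0.04]
  [ -0.04   -0.08   -0.03    0.94   -0.07   -0.06]
  [ -0.13   -0.04   -0.10   -0.06    0.92   -0.10]
  [ -0.06   -0.11   -0.03   -0.05   -0.12    0.97]
Leontief inverse L = M⁻¹:
  [  1.1373    0.1817    0.1245    0.1418    0.2101    0.1875]
  [  0.1550    1.0615    0.0981    0.0884    0.0629    0.1008]
  [  0.1829    0.0607    1.0495    0.1339    0.1516    0.0936]
  [  0.0907    0.1174    0.0628    1.0966    0.1168    0.1010]
  [  0.2067    0.1026    0.1479    0.1202    1.1625    0.1653]
  [  0.1238    0.1522    0.0728    0.0943    0.1747    1.0825]
Total output x = L · d:
  x_0 = 1.1373·28 + 0.1817·27 + 0.1245·25 + 0.1418·42 + 0.2101·76 + 0.1875·79 = 76.5938
  x_1 = 0.1550·28 + 1.0615·27 + 0.0981·25 + 0.0884·42 + 0.0629·76 + 0.1008·79 = 51.9174
  x_2 = 0.1829·28 + 0.0607·27 + 1.0495·25 + 0.1339·42 + 0.1516·76 + 0.0936·79 = 57.5394
  x_3 = 0.0907·28 + 0.1174·27 + 0.0628·25 + 1.0966·42 + 0.1168·76 + 0.1010·79 = 70.1939
  x_4 = 0.2067·28 + 0.1026·27 + 0.1479·25 + 0.1202·42 + 1.1625·76 + 0.1653·79 = 118.7116
  x_5 = 0.1238·28 + 0.1522·27 + 0.0728·25 + 0.0943·42 + 0.1747·76 + 1.0825·79 = 112.1524

L[1,1] = 1.0615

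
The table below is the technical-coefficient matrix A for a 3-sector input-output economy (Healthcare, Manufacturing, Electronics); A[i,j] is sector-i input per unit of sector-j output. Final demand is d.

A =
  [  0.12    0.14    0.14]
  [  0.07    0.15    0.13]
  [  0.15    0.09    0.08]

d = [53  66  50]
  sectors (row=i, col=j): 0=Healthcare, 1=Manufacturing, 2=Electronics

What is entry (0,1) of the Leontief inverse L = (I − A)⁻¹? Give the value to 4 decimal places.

L[0,1] = 0.2184

Form M = I − A:
  [  0.88   -0.14   -0.14]
  [ -0.07    0.85   -0.13]
  [ -0.15   -0.09    0.92]
Leontief inverse L = M⁻¹:
  [  1.1899    0.2184    0.2119]
  [  0.1296    1.2181    0.1918]
  [  0.2067    0.1548    1.1403]
Total output x = L · d:
  x_0 = 1.1899·53 + 0.2184·66 + 0.2119·50 = 88.0747
  x_1 = 0.1296·53 + 1.2181·66 + 0.1918·50 = 96.8577
  x_2 = 0.2067·53 + 0.1548·66 + 1.1403·50 = 78.1830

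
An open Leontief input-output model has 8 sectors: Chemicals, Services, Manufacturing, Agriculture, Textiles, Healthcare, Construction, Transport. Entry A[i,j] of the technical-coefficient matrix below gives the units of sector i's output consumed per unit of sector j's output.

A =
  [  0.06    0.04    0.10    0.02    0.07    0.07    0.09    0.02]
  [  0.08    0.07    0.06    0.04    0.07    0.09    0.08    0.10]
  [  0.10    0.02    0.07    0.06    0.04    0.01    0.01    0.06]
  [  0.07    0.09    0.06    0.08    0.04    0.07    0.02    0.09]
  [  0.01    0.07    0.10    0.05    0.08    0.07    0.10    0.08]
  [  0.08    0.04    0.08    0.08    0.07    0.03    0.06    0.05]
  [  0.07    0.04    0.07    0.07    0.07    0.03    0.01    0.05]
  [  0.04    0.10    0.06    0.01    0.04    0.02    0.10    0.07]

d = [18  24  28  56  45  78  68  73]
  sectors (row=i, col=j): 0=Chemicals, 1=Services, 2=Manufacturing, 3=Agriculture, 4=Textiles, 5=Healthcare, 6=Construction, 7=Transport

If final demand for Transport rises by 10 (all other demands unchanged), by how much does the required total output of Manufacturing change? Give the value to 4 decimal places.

Form M = I − A:
  [  0.94   -0.04   -0.10   -0.02   -0.07   -0.07   -0.09   -0.02]
  [ -0.08    0.93   -0.06   -0.04   -0.07   -0.09   -0.08   -0.10]
  [ -0.10   -0.02    0.93   -0.06   -0.04   -0.01   -0.01   -0.06]
  [ -0.07   -0.09   -0.06    0.92   -0.04   -0.07   -0.02   -0.09]
  [ -0.01   -0.07   -0.10   -0.05    0.92   -0.07   -0.10   -0.08]
  [ -0.08   -0.04   -0.08   -0.08   -0.07    0.97   -0.06   -0.05]
  [ -0.07   -0.04   -0.07   -0.07   -0.07   -0.03    0.99   -0.05]
  [ -0.04   -0.10   -0.06   -0.01   -0.04   -0.02   -0.10    0.93]
Leontief inverse L = M⁻¹:
  [  1.1182    0.0862    0.1681    0.0667    0.1240    0.1100    0.1384    0.0746]
  [  0.1511    1.1355    0.1450    0.0952    0.1380    0.1427    0.1488    0.1715]
  [  0.1444    0.0606    1.1237    0.0923    0.0803    0.0438    0.0524    0.1031]
  [  0.1351    0.1508    0.1342    1.1289    0.0988    0.1195    0.0816    0.1563]
  [  0.0785    0.1316    0.1785    0.1052    1.1429    0.1178    0.1595    0.1508]
  [  0.1394    0.0939    0.1508    0.1270    0.1250    1.0752    0.1132    0.1098]
  [  0.1195    0.0866    0.1300    0.1087    0.1162    0.0690    1.0576    0.1014]
  [  0.0943    0.1483    0.1217    0.0501    0.0908    0.0598    0.1492    1.1250]
Total output x = L · d:
  x_0 = 1.1182·18 + 0.0862·24 + 0.1681·28 + 0.0667·56 + 0.1240·45 + 0.1100·78 + 0.1384·68 + 0.0746·73 = 59.6557
  x_1 = 0.1511·18 + 1.1355·24 + 0.1450·28 + 0.0952·56 + 0.1380·45 + 0.1427·78 + 0.1488·68 + 0.1715·73 = 79.3382
  x_2 = 0.1444·18 + 0.0606·24 + 1.1237·28 + 0.0923·56 + 0.0803·45 + 0.0438·78 + 0.0524·68 + 0.1031·73 = 58.8135
  x_3 = 0.1351·18 + 0.1508·24 + 0.1342·28 + 1.1289·56 + 0.0988·45 + 0.1195·78 + 0.0816·68 + 0.1563·73 = 103.7564
  x_4 = 0.0785·18 + 0.1316·24 + 0.1785·28 + 0.1052·56 + 1.1429·45 + 0.1178·78 + 0.1595·68 + 0.1508·73 = 97.9335
  x_5 = 0.1394·18 + 0.0939·24 + 0.1508·28 + 0.1270·56 + 0.1250·45 + 1.0752·78 + 0.1132·68 + 0.1098·73 = 121.3039
  x_6 = 0.1195·18 + 0.0866·24 + 0.1300·28 + 0.1087·56 + 0.1162·45 + 0.0690·78 + 1.0576·68 + 0.1014·73 = 103.8873
  x_7 = 0.0943·18 + 0.1483·24 + 0.1217·28 + 0.0501·56 + 0.0908·45 + 0.0598·78 + 0.1492·68 + 1.1250·73 = 112.4931
Δx_2 = L[2,7] · Δd_7 = 0.1031 · 10 = 1.0313

1.0313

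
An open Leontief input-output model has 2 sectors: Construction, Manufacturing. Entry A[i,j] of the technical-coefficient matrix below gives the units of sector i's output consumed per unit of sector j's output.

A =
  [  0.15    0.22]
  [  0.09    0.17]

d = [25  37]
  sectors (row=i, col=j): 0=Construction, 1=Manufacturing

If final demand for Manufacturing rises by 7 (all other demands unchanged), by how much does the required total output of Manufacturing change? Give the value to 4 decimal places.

8.6773

Form M = I − A:
  [  0.85   -0.22]
  [ -0.09    0.83]
Leontief inverse L = M⁻¹:
  [  1.2104    0.3208]
  [  0.1313    1.2396]
Total output x = L · d:
  x_0 = 1.2104·25 + 0.3208·37 = 42.1321
  x_1 = 0.1313·25 + 1.2396·37 = 49.1469
Δx_1 = L[1,1] · Δd_1 = 1.2396 · 7 = 8.6773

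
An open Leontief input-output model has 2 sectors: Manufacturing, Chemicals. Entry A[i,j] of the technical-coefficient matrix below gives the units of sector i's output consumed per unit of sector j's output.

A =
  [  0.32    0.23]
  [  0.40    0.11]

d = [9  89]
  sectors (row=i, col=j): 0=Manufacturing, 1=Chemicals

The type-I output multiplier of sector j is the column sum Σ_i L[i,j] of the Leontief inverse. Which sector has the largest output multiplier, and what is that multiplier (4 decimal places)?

Form M = I − A:
  [  0.68   -0.23]
  [ -0.40    0.89]
Leontief inverse L = M⁻¹:
  [  1.7342    0.4482]
  [  0.7794    1.3250]
Total output x = L · d:
  x_0 = 1.7342·9 + 0.4482·89 = 55.4949
  x_1 = 0.7794·9 + 1.3250·89 = 124.9415
Output multipliers (column sums of L):
  Manufacturing: 2.5136
  Chemicals: 1.7732

Manufacturing (2.5136)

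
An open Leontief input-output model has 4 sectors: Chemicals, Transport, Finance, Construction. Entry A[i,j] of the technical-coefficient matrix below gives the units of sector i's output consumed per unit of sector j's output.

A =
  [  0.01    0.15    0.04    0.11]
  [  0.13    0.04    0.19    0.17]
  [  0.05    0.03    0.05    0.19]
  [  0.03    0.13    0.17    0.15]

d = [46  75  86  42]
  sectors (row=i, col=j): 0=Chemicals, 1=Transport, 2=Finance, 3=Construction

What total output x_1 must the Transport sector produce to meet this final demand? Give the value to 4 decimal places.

Form M = I − A:
  [  0.99   -0.15   -0.04   -0.11]
  [ -0.13    0.96   -0.19   -0.17]
  [ -0.05   -0.03    0.95   -0.19]
  [ -0.03   -0.13   -0.17    0.85]
Leontief inverse L = M⁻¹:
  [  1.0478    0.1947    0.1190    0.2011]
  [  0.1708    1.1193    0.2865    0.3100]
  [  0.0762    0.0846    1.1224    0.2777]
  [  0.0784    0.1950    0.2725    1.2865]
Total output x = L · d:
  x_0 = 1.0478·46 + 0.1947·75 + 0.1190·86 + 0.2011·42 = 81.4835
  x_1 = 0.1708·46 + 1.1193·75 + 0.2865·86 + 0.3100·42 = 129.4683
  x_2 = 0.0762·46 + 0.0846·75 + 1.1224·86 + 0.2777·42 = 118.0428
  x_3 = 0.0784·46 + 0.1950·75 + 0.2725·86 + 1.2865·42 = 95.6972

129.4683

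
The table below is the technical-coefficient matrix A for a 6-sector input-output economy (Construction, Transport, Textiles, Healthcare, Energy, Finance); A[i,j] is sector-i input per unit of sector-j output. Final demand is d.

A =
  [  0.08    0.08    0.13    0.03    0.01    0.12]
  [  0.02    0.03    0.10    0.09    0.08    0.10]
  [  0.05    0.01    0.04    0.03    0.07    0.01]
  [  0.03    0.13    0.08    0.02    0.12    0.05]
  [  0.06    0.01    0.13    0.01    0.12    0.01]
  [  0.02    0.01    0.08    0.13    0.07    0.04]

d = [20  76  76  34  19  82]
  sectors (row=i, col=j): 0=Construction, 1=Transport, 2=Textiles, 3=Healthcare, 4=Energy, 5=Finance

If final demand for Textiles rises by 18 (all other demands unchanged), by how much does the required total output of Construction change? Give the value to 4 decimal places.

3.3841

Form M = I − A:
  [  0.92   -0.08   -0.13   -0.03   -0.01   -0.12]
  [ -0.02    0.97   -0.10   -0.09   -0.08   -0.10]
  [ -0.05   -0.01    0.96   -0.03   -0.07   -0.01]
  [ -0.03   -0.13   -0.08    0.98   -0.12   -0.05]
  [ -0.06   -0.01   -0.13   -0.01    0.88   -0.01]
  [ -0.02   -0.01   -0.08   -0.13   -0.07    0.96]
Leontief inverse L = M⁻¹:
  [  1.1090    0.1051    0.1880    0.0706    0.0591    0.1558]
  [  0.0469    1.0553    0.1551    0.1211    0.1353    0.1251]
  [  0.0669    0.0233    1.0717    0.0413    0.0958    0.0251]
  [  0.0585    0.1500    0.1418    1.0529    0.1756    0.0811]
  [  0.0872    0.0247    0.1759    0.0260    1.1594    0.0287]
  [  0.0434    0.0372    0.1269    0.1506    0.1189    1.0614]
Total output x = L · d:
  x_0 = 1.1090·20 + 0.1051·76 + 0.1880·76 + 0.0706·34 + 0.0591·19 + 0.1558·82 = 60.7574
  x_1 = 0.0469·20 + 1.0553·76 + 0.1551·76 + 0.1211·34 + 0.1353·19 + 0.1251·82 = 109.8745
  x_2 = 0.0669·20 + 0.0233·76 + 1.0717·76 + 0.0413·34 + 0.0958·19 + 0.0251·82 = 89.8404
  x_3 = 0.0585·20 + 0.1500·76 + 0.1418·76 + 1.0529·34 + 0.1756·19 + 0.0811·82 = 69.1359
  x_4 = 0.0872·20 + 0.0247·76 + 0.1759·76 + 0.0260·34 + 1.1594·19 + 0.0287·82 = 42.2641
  x_5 = 0.0434·20 + 0.0372·76 + 0.1269·76 + 0.1506·34 + 0.1189·19 + 1.0614·82 = 107.7576
Δx_0 = L[0,2] · Δd_2 = 0.1880 · 18 = 3.3841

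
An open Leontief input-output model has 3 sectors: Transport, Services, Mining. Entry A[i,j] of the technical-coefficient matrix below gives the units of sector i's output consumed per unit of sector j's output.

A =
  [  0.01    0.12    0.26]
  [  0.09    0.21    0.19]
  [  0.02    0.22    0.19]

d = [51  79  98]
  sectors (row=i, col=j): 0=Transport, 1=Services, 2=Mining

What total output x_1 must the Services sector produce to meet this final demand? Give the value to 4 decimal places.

152.6656

Form M = I − A:
  [  0.99   -0.12   -0.26]
  [ -0.09    0.79   -0.19]
  [ -0.02   -0.22    0.81]
Leontief inverse L = M⁻¹:
  [  1.0426    0.2691    0.3978]
  [  0.1337    1.3888    0.3687]
  [  0.0621    0.3839    1.3445]
Total output x = L · d:
  x_0 = 1.0426·51 + 0.2691·79 + 0.3978·98 = 113.4198
  x_1 = 0.1337·51 + 1.3888·79 + 0.3687·98 = 152.6656
  x_2 = 0.0621·51 + 0.3839·79 + 1.3445·98 = 165.2529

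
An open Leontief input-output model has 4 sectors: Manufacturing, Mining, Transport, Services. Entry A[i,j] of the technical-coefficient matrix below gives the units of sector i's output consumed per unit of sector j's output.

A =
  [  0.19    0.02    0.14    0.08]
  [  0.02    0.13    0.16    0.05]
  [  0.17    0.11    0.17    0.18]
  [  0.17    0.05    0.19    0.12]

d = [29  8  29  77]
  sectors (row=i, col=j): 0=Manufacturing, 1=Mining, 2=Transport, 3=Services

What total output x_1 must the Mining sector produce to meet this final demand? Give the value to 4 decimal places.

31.6037

Form M = I − A:
  [  0.81   -0.02   -0.14   -0.08]
  [ -0.02    0.87   -0.16   -0.05]
  [ -0.17   -0.11    0.83   -0.18]
  [ -0.17   -0.05   -0.19    0.88]
Leontief inverse L = M⁻¹:
  [  1.3341    0.0768    0.2818    0.1833]
  [  0.1171    1.1955    0.2814    0.1361]
  [  0.3631    0.2016    1.3797    0.3267]
  [  0.3428    0.1263    0.3683    1.2500]
Total output x = L · d:
  x_0 = 1.3341·29 + 0.0768·8 + 0.2818·29 + 0.1833·77 = 61.5876
  x_1 = 0.1171·29 + 1.1955·8 + 0.2814·29 + 0.1361·77 = 31.6037
  x_2 = 0.3631·29 + 0.2016·8 + 1.3797·29 + 0.3267·77 = 77.3079
  x_3 = 0.3428·29 + 0.1263·8 + 0.3683·29 + 1.2500·77 = 117.8848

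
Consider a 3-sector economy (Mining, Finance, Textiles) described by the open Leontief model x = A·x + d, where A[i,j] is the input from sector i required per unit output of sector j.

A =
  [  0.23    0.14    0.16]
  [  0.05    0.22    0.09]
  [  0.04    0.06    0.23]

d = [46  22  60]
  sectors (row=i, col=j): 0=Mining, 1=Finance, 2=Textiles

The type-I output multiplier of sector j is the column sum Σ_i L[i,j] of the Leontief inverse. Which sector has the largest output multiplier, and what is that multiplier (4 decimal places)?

Textiles (1.8085)

Form M = I − A:
  [  0.77   -0.14   -0.16]
  [ -0.05    0.78   -0.09]
  [ -0.04   -0.06    0.77]
Leontief inverse L = M⁻¹:
  [  1.3317    0.2627    0.3074]
  [  0.0942    1.3123    0.1730]
  [  0.0765    0.1159    1.3281]
Total output x = L · d:
  x_0 = 1.3317·46 + 0.2627·22 + 0.3074·60 = 85.4839
  x_1 = 0.0942·46 + 1.3123·22 + 0.1730·60 = 43.5801
  x_2 = 0.0765·46 + 0.1159·22 + 1.3281·60 = 85.7587
Output multipliers (column sums of L):
  Mining: 1.5024
  Finance: 1.6908
  Textiles: 1.8085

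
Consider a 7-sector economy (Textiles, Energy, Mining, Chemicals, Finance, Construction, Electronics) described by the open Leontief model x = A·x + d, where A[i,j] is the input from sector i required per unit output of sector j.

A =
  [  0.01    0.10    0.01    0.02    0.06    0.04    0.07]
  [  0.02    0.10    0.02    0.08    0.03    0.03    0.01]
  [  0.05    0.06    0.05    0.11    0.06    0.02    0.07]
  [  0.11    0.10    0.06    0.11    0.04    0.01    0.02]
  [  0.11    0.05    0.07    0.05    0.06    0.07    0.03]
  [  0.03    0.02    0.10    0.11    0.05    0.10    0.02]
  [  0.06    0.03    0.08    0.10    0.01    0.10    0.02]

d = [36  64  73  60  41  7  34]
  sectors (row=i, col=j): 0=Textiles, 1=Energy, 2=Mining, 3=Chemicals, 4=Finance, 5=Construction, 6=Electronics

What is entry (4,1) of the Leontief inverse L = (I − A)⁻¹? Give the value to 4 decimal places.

L[4,1] = 0.1003

Form M = I − A:
  [  0.99   -0.10   -0.01   -0.02   -0.06   -0.04   -0.07]
  [ -0.02    0.90   -0.02   -0.08   -0.03   -0.03   -0.01]
  [ -0.05   -0.06    0.95   -0.11   -0.06   -0.02   -0.07]
  [ -0.11   -0.10   -0.06    0.89   -0.04   -0.01   -0.02]
  [ -0.11   -0.05   -0.07   -0.05    0.94   -0.07   -0.03]
  [ -0.03   -0.02   -0.10   -0.11   -0.05    0.90   -0.02]
  [ -0.06   -0.03   -0.08   -0.10   -0.01   -0.10    0.98]
Leontief inverse L = M⁻¹:
  [  1.0376    0.1334    0.0377    0.0622    0.0800    0.0676    0.0833]
  [  0.0469    1.1371    0.0428    0.1200    0.0500    0.0487    0.0230]
  [  0.0929    0.1106    1.0863    0.1680    0.0897    0.0511    0.0926]
  [  0.1494    0.1587    0.0917    1.1664    0.0726    0.0376    0.0456]
  [  0.1474    0.1003    0.1068    0.1064    1.0940    0.1049    0.0570]
  [  0.0746    0.0687    0.1427    0.1754    0.0843    1.1334    0.0455]
  [  0.0969    0.0762    0.1173    0.1592    0.0409    0.1304    1.0436]
Total output x = L · d:
  x_0 = 1.0376·36 + 0.1334·64 + 0.0377·73 + 0.0622·60 + 0.0800·41 + 0.0676·7 + 0.0833·34 = 58.9580
  x_1 = 0.0469·36 + 1.1371·64 + 0.0428·73 + 0.1200·60 + 0.0500·41 + 0.0487·7 + 0.0230·34 = 87.9521
  x_2 = 0.0929·36 + 0.1106·64 + 1.0863·73 + 0.1680·60 + 0.0897·41 + 0.0511·7 + 0.0926·34 = 106.9896
  x_3 = 0.1494·36 + 0.1587·64 + 0.0917·73 + 1.1664·60 + 0.0726·41 + 0.0376·7 + 0.0456·34 = 97.0089
  x_4 = 0.1474·36 + 0.1003·64 + 0.1068·73 + 0.1064·60 + 1.0940·41 + 0.1049·7 + 0.0570·34 = 73.4323
  x_5 = 0.0746·36 + 0.0687·64 + 0.1427·73 + 0.1754·60 + 0.0843·41 + 1.1334·7 + 0.0455·34 = 40.9561
  x_6 = 0.0969·36 + 0.0762·64 + 0.1173·73 + 0.1592·60 + 0.0409·41 + 0.1304·7 + 1.0436·34 = 64.5572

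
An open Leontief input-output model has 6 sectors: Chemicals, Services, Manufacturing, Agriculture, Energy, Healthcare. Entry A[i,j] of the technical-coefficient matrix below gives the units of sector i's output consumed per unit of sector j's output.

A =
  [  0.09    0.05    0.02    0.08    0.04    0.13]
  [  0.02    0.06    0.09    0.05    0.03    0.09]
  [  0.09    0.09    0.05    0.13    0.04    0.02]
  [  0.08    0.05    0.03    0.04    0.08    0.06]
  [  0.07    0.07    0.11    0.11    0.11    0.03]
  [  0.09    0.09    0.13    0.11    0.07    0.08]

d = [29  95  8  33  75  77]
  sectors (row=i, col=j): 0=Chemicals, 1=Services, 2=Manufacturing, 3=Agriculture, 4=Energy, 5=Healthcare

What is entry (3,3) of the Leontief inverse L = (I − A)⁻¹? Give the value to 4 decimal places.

Form M = I − A:
  [  0.91   -0.05   -0.02   -0.08   -0.04   -0.13]
  [ -0.02    0.94   -0.09   -0.05   -0.03   -0.09]
  [ -0.09   -0.09    0.95   -0.13   -0.04   -0.02]
  [ -0.08   -0.05   -0.03    0.96   -0.08   -0.06]
  [ -0.07   -0.07   -0.11   -0.11    0.89   -0.03]
  [ -0.09   -0.09   -0.13   -0.11   -0.07    0.92]
Leontief inverse L = M⁻¹:
  [  1.1457    0.0996    0.0733    0.1416    0.0854    0.1852]
  [  0.0644    1.1028    0.1343    0.1033    0.0655    0.1288]
  [  0.1407    0.1350    1.0935    0.1845    0.0822    0.0716]
  [  0.1246    0.0904    0.0735    1.0921    0.1182    0.1031]
  [  0.1335    0.1277    0.1672    0.1836    1.1646    0.0849]
  [  0.1633    0.1572    0.1963    0.1946    0.1291    1.1466]
Total output x = L · d:
  x_0 = 1.1457·29 + 0.0996·95 + 0.0733·8 + 0.1416·33 + 0.0854·75 + 0.1852·77 = 68.6159
  x_1 = 0.0644·29 + 1.1028·95 + 0.1343·8 + 0.1033·33 + 0.0655·75 + 0.1288·77 = 125.9441
  x_2 = 0.1407·29 + 0.1350·95 + 1.0935·8 + 0.1845·33 + 0.0822·75 + 0.0716·77 = 43.4180
  x_3 = 0.1246·29 + 0.0904·95 + 0.0735·8 + 1.0921·33 + 0.1182·75 + 0.1031·77 = 65.6354
  x_4 = 0.1335·29 + 0.1277·95 + 0.1672·8 + 0.1836·33 + 1.1646·75 + 0.0849·77 = 117.2856
  x_5 = 0.1633·29 + 0.1572·95 + 0.1963·8 + 0.1946·33 + 0.1291·75 + 1.1466·77 = 125.6355

L[3,3] = 1.0921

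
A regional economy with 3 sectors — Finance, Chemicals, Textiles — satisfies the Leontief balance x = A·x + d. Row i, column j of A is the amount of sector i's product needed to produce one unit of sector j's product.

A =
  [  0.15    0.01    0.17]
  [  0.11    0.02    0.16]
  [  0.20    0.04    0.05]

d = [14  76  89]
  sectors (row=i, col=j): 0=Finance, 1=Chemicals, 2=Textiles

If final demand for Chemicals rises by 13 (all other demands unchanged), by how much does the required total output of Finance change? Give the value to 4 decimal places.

Form M = I − A:
  [  0.85   -0.01   -0.17]
  [ -0.11    0.98   -0.16]
  [ -0.20   -0.04    0.95]
Leontief inverse L = M⁻¹:
  [  1.2320    0.0217    0.2241]
  [  0.1819    1.0307    0.2061]
  [  0.2670    0.0480    1.1085]
Total output x = L · d:
  x_0 = 1.2320·14 + 0.0217·76 + 0.2241·89 = 38.8460
  x_1 = 0.1819·14 + 1.0307·76 + 0.2061·89 = 99.2240
  x_2 = 0.2670·14 + 0.0480·76 + 1.1085·89 = 106.0402
Δx_0 = L[0,1] · Δd_1 = 0.0217 · 13 = 0.2824

0.2824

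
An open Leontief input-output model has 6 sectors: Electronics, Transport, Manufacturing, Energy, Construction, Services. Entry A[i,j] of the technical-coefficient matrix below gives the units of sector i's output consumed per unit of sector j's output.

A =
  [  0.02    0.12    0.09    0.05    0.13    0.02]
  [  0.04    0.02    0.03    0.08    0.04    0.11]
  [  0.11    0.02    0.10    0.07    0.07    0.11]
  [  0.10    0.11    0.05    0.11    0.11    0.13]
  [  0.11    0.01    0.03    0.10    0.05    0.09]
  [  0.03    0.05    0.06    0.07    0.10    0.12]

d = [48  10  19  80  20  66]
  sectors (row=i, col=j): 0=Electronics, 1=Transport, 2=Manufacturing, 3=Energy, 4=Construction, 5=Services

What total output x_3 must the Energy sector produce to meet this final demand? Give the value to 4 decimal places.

127.7474

Form M = I − A:
  [  0.98   -0.12   -0.09   -0.05   -0.13   -0.02]
  [ -0.04    0.98   -0.03   -0.08   -0.04   -0.11]
  [ -0.11   -0.02    0.90   -0.07   -0.07   -0.11]
  [ -0.10   -0.11   -0.05    0.89   -0.11   -0.13]
  [ -0.11   -0.01   -0.03   -0.10    0.95   -0.09]
  [ -0.03   -0.05   -0.06   -0.07   -0.10    0.88]
Leontief inverse L = M⁻¹:
  [  1.0769    0.1541    0.1318    0.1133    0.1868    0.0960]
  [  0.0790    1.0554    0.0647    0.1282    0.0928    0.1702]
  [  0.1693    0.0712    1.1559    0.1386    0.1477    0.1928]
  [  0.1720    0.1721    0.1121    1.1990    0.2029    0.2373]
  [  0.1570    0.0579    0.0741    0.1577    1.1169    0.1576]
  [  0.0843    0.0903    0.1043    0.1339    0.1648    1.1992]
Total output x = L · d:
  x_0 = 1.0769·48 + 0.1541·10 + 0.1318·19 + 0.1133·80 + 0.1868·20 + 0.0960·66 = 74.8725
  x_1 = 0.0790·48 + 1.0554·10 + 0.0647·19 + 0.1282·80 + 0.0928·20 + 0.1702·66 = 38.9248
  x_2 = 0.1693·48 + 0.0712·10 + 1.1559·19 + 0.1386·80 + 0.1477·20 + 0.1928·66 = 57.5643
  x_3 = 0.1720·48 + 0.1721·10 + 0.1121·19 + 1.1990·80 + 0.2029·20 + 0.2373·66 = 127.7474
  x_4 = 0.1570·48 + 0.0579·10 + 0.0741·19 + 0.1577·80 + 1.1169·20 + 0.1576·66 = 54.8786
  x_5 = 0.0843·48 + 0.0903·10 + 0.1043·19 + 0.1339·80 + 0.1648·20 + 1.1992·66 = 100.0869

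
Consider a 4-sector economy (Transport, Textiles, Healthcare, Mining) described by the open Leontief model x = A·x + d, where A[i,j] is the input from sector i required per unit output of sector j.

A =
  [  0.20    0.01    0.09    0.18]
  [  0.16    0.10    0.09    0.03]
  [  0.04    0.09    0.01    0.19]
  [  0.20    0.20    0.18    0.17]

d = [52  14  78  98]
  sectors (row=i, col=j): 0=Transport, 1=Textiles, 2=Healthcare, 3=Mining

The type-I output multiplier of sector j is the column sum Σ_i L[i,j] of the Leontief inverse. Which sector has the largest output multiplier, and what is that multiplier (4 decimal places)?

Form M = I − A:
  [  0.80   -0.01   -0.09   -0.18]
  [ -0.16    0.90   -0.09   -0.03]
  [ -0.04   -0.09    0.99   -0.19]
  [ -0.20   -0.20   -0.18    0.83]
Leontief inverse L = M⁻¹:
  [  1.3688    0.1119    0.1975    0.3461]
  [  0.2740    1.1601    0.1553    0.1369]
  [  0.1630    0.1761    1.0940    0.2922]
  [  0.4312    0.3447    0.3223    1.3846]
Total output x = L · d:
  x_0 = 1.3688·52 + 0.1119·14 + 0.1975·78 + 0.3461·98 = 122.0686
  x_1 = 0.2740·52 + 1.1601·14 + 0.1553·78 + 0.1369·98 = 56.0164
  x_2 = 0.1630·52 + 0.1761·14 + 1.0940·78 + 0.2922·98 = 124.9071
  x_3 = 0.4312·52 + 0.3447·14 + 0.3223·78 + 1.3846·98 = 188.0726
Output multipliers (column sums of L):
  Transport: 2.2369
  Textiles: 1.7928
  Healthcare: 1.7691
  Mining: 2.1597

Transport (2.2369)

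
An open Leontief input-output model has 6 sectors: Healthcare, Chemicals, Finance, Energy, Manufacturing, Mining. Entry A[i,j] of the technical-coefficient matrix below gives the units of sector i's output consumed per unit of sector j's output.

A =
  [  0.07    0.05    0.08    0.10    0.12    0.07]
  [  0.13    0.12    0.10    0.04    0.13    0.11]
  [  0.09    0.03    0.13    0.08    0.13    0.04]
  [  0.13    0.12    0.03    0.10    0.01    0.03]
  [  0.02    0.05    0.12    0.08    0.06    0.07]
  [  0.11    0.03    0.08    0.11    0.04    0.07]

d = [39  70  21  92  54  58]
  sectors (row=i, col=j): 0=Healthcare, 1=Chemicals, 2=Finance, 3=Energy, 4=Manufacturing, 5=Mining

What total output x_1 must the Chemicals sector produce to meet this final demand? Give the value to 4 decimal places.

Form M = I − A:
  [  0.93   -0.05   -0.08   -0.10   -0.12   -0.07]
  [ -0.13    0.88   -0.10   -0.04   -0.13   -0.11]
  [ -0.09   -0.03    0.87   -0.08   -0.13   -0.04]
  [ -0.13   -0.12   -0.03    0.90   -0.01   -0.03]
  [ -0.02   -0.05   -0.12   -0.08    0.94   -0.07]
  [ -0.11   -0.03   -0.08   -0.11   -0.04    0.93]
Leontief inverse L = M⁻¹:
  [  1.1508    0.1107    0.1629    0.1799    0.1921    0.1270]
  [  0.2355    1.1963    0.2140    0.1425    0.2347    0.1907]
  [  0.1686    0.0882    1.2182    0.1612    0.2080    0.0964]
  [  0.2105    0.1824    0.0998    1.1692    0.0820    0.0856]
  [  0.0904    0.0991    0.1901    0.1452    1.1218    0.1158]
  [  0.1870    0.0851    0.1509    0.1843    0.1061    1.1198]
Total output x = L · d:
  x_0 = 1.1508·39 + 0.1107·70 + 0.1629·21 + 0.1799·92 + 0.1921·54 + 0.1270·58 = 90.3360
  x_1 = 0.2355·39 + 1.1963·70 + 0.2140·21 + 0.1425·92 + 0.2347·54 + 0.1907·58 = 134.2660
  x_2 = 0.1686·39 + 0.0882·70 + 1.2182·21 + 0.1612·92 + 0.2080·54 + 0.0964·58 = 69.9855
  x_3 = 0.2105·39 + 0.1824·70 + 0.0998·21 + 1.1692·92 + 0.0820·54 + 0.0856·58 = 140.0310
  x_4 = 0.0904·39 + 0.0991·70 + 0.1901·21 + 0.1452·92 + 1.1218·54 + 0.1158·58 = 95.1113
  x_5 = 0.1870·39 + 0.0851·70 + 0.1509·21 + 0.1843·92 + 0.1061·54 + 1.1198·58 = 104.0555

134.2660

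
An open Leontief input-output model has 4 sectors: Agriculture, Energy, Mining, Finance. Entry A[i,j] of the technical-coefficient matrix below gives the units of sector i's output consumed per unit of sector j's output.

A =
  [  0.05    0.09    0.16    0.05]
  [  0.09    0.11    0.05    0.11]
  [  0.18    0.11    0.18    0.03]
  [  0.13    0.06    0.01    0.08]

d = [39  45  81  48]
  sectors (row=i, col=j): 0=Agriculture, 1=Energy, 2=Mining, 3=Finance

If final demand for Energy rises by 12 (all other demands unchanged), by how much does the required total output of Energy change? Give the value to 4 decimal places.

13.9378

Form M = I − A:
  [  0.95   -0.09   -0.16   -0.05]
  [ -0.09    0.89   -0.05   -0.11]
  [ -0.18   -0.11    0.82   -0.03]
  [ -0.13   -0.06   -0.01    0.92]
Leontief inverse L = M⁻¹:
  [  1.1218    0.1475    0.2289    0.0861]
  [  0.1499    1.1615    0.1019    0.1503]
  [  0.2726    0.1918    1.2854    0.0797]
  [  0.1713    0.0987    0.0530    1.1098]
Total output x = L · d:
  x_0 = 1.1218·39 + 0.1475·45 + 0.2289·81 + 0.0861·48 = 73.0621
  x_1 = 0.1499·39 + 1.1615·45 + 0.1019·81 + 0.1503·48 = 73.5848
  x_2 = 0.2726·39 + 0.1918·45 + 1.2854·81 + 0.0797·48 = 127.2023
  x_3 = 0.1713·39 + 0.0987·45 + 0.0530·81 + 1.1098·48 = 68.6795
Δx_1 = L[1,1] · Δd_1 = 1.1615 · 12 = 13.9378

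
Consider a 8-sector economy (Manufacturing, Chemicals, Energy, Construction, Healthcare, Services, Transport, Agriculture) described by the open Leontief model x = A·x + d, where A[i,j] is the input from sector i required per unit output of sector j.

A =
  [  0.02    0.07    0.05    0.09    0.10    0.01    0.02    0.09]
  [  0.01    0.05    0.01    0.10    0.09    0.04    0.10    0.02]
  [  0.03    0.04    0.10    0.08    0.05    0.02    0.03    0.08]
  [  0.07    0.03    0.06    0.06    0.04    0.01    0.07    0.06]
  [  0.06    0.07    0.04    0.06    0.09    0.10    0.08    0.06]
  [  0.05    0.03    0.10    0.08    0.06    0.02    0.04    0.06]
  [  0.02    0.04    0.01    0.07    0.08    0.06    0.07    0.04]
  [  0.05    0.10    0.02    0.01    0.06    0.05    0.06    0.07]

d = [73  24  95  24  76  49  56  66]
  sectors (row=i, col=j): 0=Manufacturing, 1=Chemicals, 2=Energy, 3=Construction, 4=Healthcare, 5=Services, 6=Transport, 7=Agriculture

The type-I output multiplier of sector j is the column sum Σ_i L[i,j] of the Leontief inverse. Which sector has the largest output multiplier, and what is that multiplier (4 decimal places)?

Healthcare (2.0142)

Form M = I − A:
  [  0.98   -0.07   -0.05   -0.09   -0.10   -0.01   -0.02   -0.09]
  [ -0.01    0.95   -0.01   -0.10   -0.09   -0.04   -0.10   -0.02]
  [ -0.03   -0.04    0.90   -0.08   -0.05   -0.02   -0.03   -0.08]
  [ -0.07   -0.03   -0.06    0.94   -0.04   -0.01   -0.07   -0.06]
  [ -0.06   -0.07   -0.04   -0.06    0.91   -0.10   -0.08   -0.06]
  [ -0.05   -0.03   -0.10   -0.08   -0.06    0.98   -0.04   -0.06]
  [ -0.02   -0.04   -0.01   -0.07   -0.08   -0.06    0.93   -0.04]
  [ -0.05   -0.10   -0.02   -0.01   -0.06   -0.05   -0.06    0.93]
Leontief inverse L = M⁻¹:
  [  1.0548    0.1163    0.0853    0.1414    0.1568    0.0462    0.0729    0.1373]
  [  0.0419    1.0879    0.0421    0.1506    0.1433    0.0742    0.1500    0.0613]
  [  0.0617    0.0821    1.1378    0.1292    0.1014    0.0500    0.0756    0.1270]
  [  0.0976    0.0695    0.0918    1.1069    0.0905    0.0384    0.1119    0.1034]
  [  0.1005    0.1237    0.0872    0.1283    1.1623    0.1425    0.1417    0.1184]
  [  0.0823    0.0727    0.1393    0.1317    0.1137    1.0508    0.0860    0.1088]
  [  0.0498    0.0769    0.0414    0.1164    0.1298    0.0913    1.1149    0.0798]
  [  0.0777    0.1426    0.0504    0.0613    0.1165    0.0835    0.1086    1.1117]
Total output x = L · d:
  x_0 = 1.0548·73 + 0.1163·24 + 0.0853·95 + 0.1414·24 + 0.1568·76 + 0.0462·49 + 0.0729·56 + 0.1373·66 = 118.6082
  x_1 = 0.0419·73 + 1.0879·24 + 0.0421·95 + 0.1506·24 + 0.1433·76 + 0.0742·49 + 0.1500·56 + 0.0613·66 = 63.7475
  x_2 = 0.0617·73 + 0.0821·24 + 1.1378·95 + 0.1292·24 + 0.1014·76 + 0.0500·49 + 0.0756·56 + 0.1270·66 = 140.4356
  x_3 = 0.0976·73 + 0.0695·24 + 0.0918·95 + 1.1069·24 + 0.0905·76 + 0.0384·49 + 0.1119·56 + 0.1034·66 = 65.9311
  x_4 = 0.1005·73 + 0.1237·24 + 0.0872·95 + 0.1283·24 + 1.1623·76 + 0.1425·49 + 0.1417·56 + 0.1184·66 = 132.7308
  x_5 = 0.0823·73 + 0.0727·24 + 0.1393·95 + 0.1317·24 + 0.1137·76 + 1.0508·49 + 0.0860·56 + 0.1088·66 = 96.2851
  x_6 = 0.0498·73 + 0.0769·24 + 0.0414·95 + 0.1164·24 + 0.1298·76 + 0.0913·49 + 1.1149·56 + 0.0798·66 = 94.2442
  x_7 = 0.0777·73 + 0.1426·24 + 0.0504·95 + 0.0613·24 + 0.1165·76 + 0.0835·49 + 0.1086·56 + 1.1117·66 = 107.7483
Output multipliers (column sums of L):
  Manufacturing: 1.5662
  Chemicals: 1.7717
  Energy: 1.6753
  Construction: 1.9659
  Healthcare: 2.0142
  Services: 1.5767
  Transport: 1.8618
  Agriculture: 1.8476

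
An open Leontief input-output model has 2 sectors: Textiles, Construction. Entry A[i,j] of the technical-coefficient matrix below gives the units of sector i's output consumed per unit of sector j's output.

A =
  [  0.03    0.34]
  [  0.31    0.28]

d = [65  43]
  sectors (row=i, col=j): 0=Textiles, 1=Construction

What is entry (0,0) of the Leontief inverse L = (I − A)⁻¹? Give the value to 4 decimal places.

Form M = I − A:
  [  0.97   -0.34]
  [ -0.31    0.72]
Leontief inverse L = M⁻¹:
  [  1.2142    0.5734]
  [  0.5228    1.6358]
Total output x = L · d:
  x_0 = 1.2142·65 + 0.5734·43 = 103.5750
  x_1 = 0.5228·65 + 1.6358·43 = 104.3170

L[0,0] = 1.2142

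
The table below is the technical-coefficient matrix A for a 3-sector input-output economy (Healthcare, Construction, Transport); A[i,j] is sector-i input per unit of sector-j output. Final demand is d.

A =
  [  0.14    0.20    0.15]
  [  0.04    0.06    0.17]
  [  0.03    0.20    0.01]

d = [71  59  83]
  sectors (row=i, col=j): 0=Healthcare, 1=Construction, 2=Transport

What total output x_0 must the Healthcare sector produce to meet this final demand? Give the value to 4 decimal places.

121.0980

Form M = I − A:
  [  0.86   -0.20   -0.15]
  [ -0.04    0.94   -0.17]
  [ -0.03   -0.20    0.99]
Leontief inverse L = M⁻¹:
  [  1.1849    0.3013    0.2313]
  [  0.0591    1.1192    0.2011]
  [  0.0478    0.2352    1.0577]
Total output x = L · d:
  x_0 = 1.1849·71 + 0.3013·59 + 0.2313·83 = 121.0980
  x_1 = 0.0591·71 + 1.1192·59 + 0.2011·83 = 86.9207
  x_2 = 0.0478·71 + 0.2352·59 + 1.0577·83 = 105.0678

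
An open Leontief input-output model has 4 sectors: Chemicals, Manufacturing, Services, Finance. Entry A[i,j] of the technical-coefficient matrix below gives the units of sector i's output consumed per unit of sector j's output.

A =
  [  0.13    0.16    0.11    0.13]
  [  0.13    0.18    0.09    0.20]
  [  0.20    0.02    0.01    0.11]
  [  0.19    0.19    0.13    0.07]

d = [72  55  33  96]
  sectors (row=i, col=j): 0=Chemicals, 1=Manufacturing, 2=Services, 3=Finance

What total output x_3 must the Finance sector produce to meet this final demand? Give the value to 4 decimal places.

173.8166

Form M = I − A:
  [  0.87   -0.16   -0.11   -0.13]
  [ -0.13    0.82   -0.09   -0.20]
  [ -0.20   -0.02    0.99   -0.11]
  [ -0.19   -0.19   -0.13    0.93]
Leontief inverse L = M⁻¹:
  [  1.3070    0.3245    0.2112    0.2775]
  [  0.3340    1.3749    0.2103    0.3672]
  [  0.3129    0.1340    1.0834    0.2007]
  [  0.3790    0.3659    0.2376    1.2350]
Total output x = L · d:
  x_0 = 1.3070·72 + 0.3245·55 + 0.2112·33 + 0.2775·96 = 145.5579
  x_1 = 0.3340·72 + 1.3749·55 + 0.2103·33 + 0.3672·96 = 141.8640
  x_2 = 0.3129·72 + 0.1340·55 + 1.0834·33 + 0.2007·96 = 84.9179
  x_3 = 0.3790·72 + 0.3659·55 + 0.2376·33 + 1.2350·96 = 173.8166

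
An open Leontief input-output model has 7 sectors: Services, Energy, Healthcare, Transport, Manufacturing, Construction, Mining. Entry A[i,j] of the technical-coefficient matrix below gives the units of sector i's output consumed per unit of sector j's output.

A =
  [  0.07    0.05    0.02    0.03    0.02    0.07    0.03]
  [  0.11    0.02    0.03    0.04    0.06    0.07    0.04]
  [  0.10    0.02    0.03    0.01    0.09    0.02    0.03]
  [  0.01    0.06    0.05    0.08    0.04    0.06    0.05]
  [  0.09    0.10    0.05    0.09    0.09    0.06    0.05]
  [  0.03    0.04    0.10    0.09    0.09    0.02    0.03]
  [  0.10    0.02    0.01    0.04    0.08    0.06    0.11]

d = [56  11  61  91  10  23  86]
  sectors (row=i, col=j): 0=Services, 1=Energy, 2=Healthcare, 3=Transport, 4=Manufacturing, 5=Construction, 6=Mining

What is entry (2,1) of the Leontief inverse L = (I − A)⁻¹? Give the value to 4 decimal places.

L[2,1] = 0.0460

Form M = I − A:
  [  0.93   -0.05   -0.02   -0.03   -0.02   -0.07   -0.03]
  [ -0.11    0.98   -0.03   -0.04   -0.06   -0.07   -0.04]
  [ -0.10   -0.02    0.97   -0.01   -0.09   -0.02   -0.03]
  [ -0.01   -0.06   -0.05    0.92   -0.04   -0.06   -0.05]
  [ -0.09   -0.10   -0.05   -0.09    0.91   -0.06   -0.05]
  [ -0.03   -0.04   -0.10   -0.09   -0.09    0.98   -0.03]
  [ -0.10   -0.02   -0.01   -0.04   -0.08   -0.06    0.89]
Leontief inverse L = M⁻¹:
  [  1.1018    0.0703    0.0405    0.0556    0.0491    0.0941    0.0507]
  [  0.1507    1.0491    0.0555    0.0735    0.0971    0.1014    0.0671]
  [  0.1374    0.0460    1.0487    0.0366    0.1207    0.0473    0.0525]
  [  0.0490    0.0854    0.0750    1.1129    0.0787    0.0889    0.0780]
  [  0.1512    0.1409    0.0855    0.1383    1.1445    0.1067    0.0900]
  [  0.0769    0.0721    0.1264    0.1258    0.1339    1.0532    0.0602]
  [  0.1497    0.0534    0.0372    0.0792    0.1245    0.0980    1.1470]
Total output x = L · d:
  x_0 = 1.1018·56 + 0.0703·11 + 0.0405·61 + 0.0556·91 + 0.0491·10 + 0.0941·23 + 0.0507·86 = 77.0225
  x_1 = 0.1507·56 + 1.0491·11 + 0.0555·61 + 0.0735·91 + 0.0971·10 + 0.1014·23 + 0.0671·86 = 39.1276
  x_2 = 0.1374·56 + 0.0460·11 + 1.0487·61 + 0.0366·91 + 0.1207·10 + 0.0473·23 + 0.0525·86 = 82.3136
  x_3 = 0.0490·56 + 0.0854·11 + 0.0750·61 + 1.1129·91 + 0.0787·10 + 0.0889·23 + 0.0780·86 = 119.0662
  x_4 = 0.1512·56 + 0.1409·11 + 0.0855·61 + 0.1383·91 + 1.1445·10 + 0.1067·23 + 0.0900·86 = 49.4566
  x_5 = 0.0769·56 + 0.0721·11 + 0.1264·61 + 0.1258·91 + 0.1339·10 + 1.0532·23 + 0.0602·86 = 54.9918
  x_6 = 0.1497·56 + 0.0534·11 + 0.0372·61 + 0.0792·91 + 0.1245·10 + 0.0980·23 + 1.1470·86 = 120.5917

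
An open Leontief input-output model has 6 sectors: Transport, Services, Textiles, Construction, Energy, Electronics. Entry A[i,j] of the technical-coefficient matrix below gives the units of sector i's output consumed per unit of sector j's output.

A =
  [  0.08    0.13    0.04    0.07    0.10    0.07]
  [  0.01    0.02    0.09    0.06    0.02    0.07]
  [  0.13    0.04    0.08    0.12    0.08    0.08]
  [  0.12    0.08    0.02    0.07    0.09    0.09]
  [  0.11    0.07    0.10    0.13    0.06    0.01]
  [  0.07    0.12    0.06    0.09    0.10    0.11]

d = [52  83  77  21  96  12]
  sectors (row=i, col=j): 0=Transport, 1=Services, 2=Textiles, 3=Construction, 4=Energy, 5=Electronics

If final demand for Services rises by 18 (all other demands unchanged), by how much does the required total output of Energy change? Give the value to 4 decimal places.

2.4857

Form M = I − A:
  [  0.92   -0.13   -0.04   -0.07   -0.10   -0.07]
  [ -0.01    0.98   -0.09   -0.06   -0.02   -0.07]
  [ -0.13   -0.04    0.92   -0.12   -0.08   -0.08]
  [ -0.12   -0.08   -0.02    0.93   -0.09   -0.09]
  [ -0.11   -0.07   -0.10   -0.13    0.94   -0.01]
  [ -0.07   -0.12   -0.06   -0.09   -0.10    0.89]
Leontief inverse L = M⁻¹:
  [  1.1519    0.1967    0.0989    0.1477    0.1633    0.1317]
  [  0.0586    1.0599    0.1225    0.1079    0.0613    0.1106]
  [  0.2203    0.1228    1.1403    0.2087    0.1593    0.1524]
  [  0.1918    0.1517    0.0749    1.1456    0.1558    0.1513]
  [  0.1908    0.1381    0.1537    0.2079    1.1278    0.0734]
  [  0.1542    0.1975    0.1260    0.1794    0.1743    1.1827]
Total output x = L · d:
  x_0 = 1.1519·52 + 0.1967·83 + 0.0989·77 + 0.1477·21 + 0.1633·96 + 0.1317·12 = 104.1960
  x_1 = 0.0586·52 + 1.0599·83 + 0.1225·77 + 0.1079·21 + 0.0613·96 + 0.1106·12 = 109.9279
  x_2 = 0.2203·52 + 0.1228·83 + 1.1403·77 + 0.2087·21 + 0.1593·96 + 0.1524·12 = 130.9620
  x_3 = 0.1918·52 + 0.1517·83 + 0.0749·77 + 1.1456·21 + 0.1558·96 + 0.1513·12 = 69.1570
  x_4 = 0.1908·52 + 0.1381·83 + 0.1537·77 + 0.2079·21 + 1.1278·96 + 0.0734·12 = 146.7353
  x_5 = 0.1542·52 + 0.1975·83 + 0.1260·77 + 0.1794·21 + 0.1743·96 + 1.1827·12 = 68.8095
Δx_4 = L[4,1] · Δd_1 = 0.1381 · 18 = 2.4857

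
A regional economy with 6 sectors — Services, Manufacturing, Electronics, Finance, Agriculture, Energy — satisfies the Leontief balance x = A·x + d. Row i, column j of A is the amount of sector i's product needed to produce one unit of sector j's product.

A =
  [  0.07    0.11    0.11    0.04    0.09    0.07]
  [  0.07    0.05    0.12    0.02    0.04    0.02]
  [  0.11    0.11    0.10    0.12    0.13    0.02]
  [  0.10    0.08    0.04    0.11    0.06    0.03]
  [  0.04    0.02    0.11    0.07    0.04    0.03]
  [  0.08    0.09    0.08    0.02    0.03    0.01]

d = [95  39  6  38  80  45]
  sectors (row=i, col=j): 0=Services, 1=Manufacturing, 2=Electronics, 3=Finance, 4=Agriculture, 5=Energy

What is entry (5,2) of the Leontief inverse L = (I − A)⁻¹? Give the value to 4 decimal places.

L[5,2] = 0.1354

Form M = I − A:
  [  0.93   -0.11   -0.11   -0.04   -0.09   -0.07]
  [ -0.07    0.95   -0.12   -0.02   -0.04   -0.02]
  [ -0.11   -0.11    0.90   -0.12   -0.13   -0.02]
  [ -0.10   -0.08   -0.04    0.89   -0.06   -0.03]
  [ -0.04   -0.02   -0.11   -0.07    0.96   -0.03]
  [ -0.08   -0.09   -0.08   -0.02   -0.03    0.99]
Leontief inverse L = M⁻¹:
  [  1.1360    0.1740    0.1929    0.0948    0.1488    0.0951]
  [  0.1172    1.0974    0.1773    0.0614    0.0858    0.0385]
  [  0.1893    0.1859    1.1968    0.1911    0.2012    0.0532]
  [  0.1567    0.1355    0.1068    1.1579    0.1089    0.0544]
  [  0.0868    0.0655    0.1609    0.1133    1.0829    0.0470]
  [  0.1235    0.1336    0.1354    0.0555    0.0711    1.0281]
Total output x = L · d:
  x_0 = 1.1360·95 + 0.1740·39 + 0.1929·6 + 0.0948·38 + 0.1488·80 + 0.0951·45 = 135.6426
  x_1 = 0.1172·95 + 1.0974·39 + 0.1773·6 + 0.0614·38 + 0.0858·80 + 0.0385·45 = 65.9186
  x_2 = 0.1893·95 + 0.1859·39 + 1.1968·6 + 0.1911·38 + 0.2012·80 + 0.0532·45 = 58.1651
  x_3 = 0.1567·95 + 0.1355·39 + 0.1068·6 + 1.1579·38 + 0.1089·80 + 0.0544·45 = 75.9633
  x_4 = 0.0868·95 + 0.0655·39 + 0.1609·6 + 0.1133·38 + 1.0829·80 + 0.0470·45 = 104.8065
  x_5 = 0.1235·95 + 0.1336·39 + 0.1354·6 + 0.0555·38 + 0.0711·80 + 1.0281·45 = 71.8189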